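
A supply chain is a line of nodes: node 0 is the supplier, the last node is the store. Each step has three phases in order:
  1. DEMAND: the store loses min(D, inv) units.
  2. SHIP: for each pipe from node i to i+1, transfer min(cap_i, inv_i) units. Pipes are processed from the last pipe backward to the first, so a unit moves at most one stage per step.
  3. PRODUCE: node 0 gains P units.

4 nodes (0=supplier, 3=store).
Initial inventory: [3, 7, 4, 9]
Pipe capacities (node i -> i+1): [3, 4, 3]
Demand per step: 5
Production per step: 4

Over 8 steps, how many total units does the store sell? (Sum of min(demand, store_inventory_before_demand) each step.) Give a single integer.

Answer: 30

Derivation:
Step 1: sold=5 (running total=5) -> [4 6 5 7]
Step 2: sold=5 (running total=10) -> [5 5 6 5]
Step 3: sold=5 (running total=15) -> [6 4 7 3]
Step 4: sold=3 (running total=18) -> [7 3 8 3]
Step 5: sold=3 (running total=21) -> [8 3 8 3]
Step 6: sold=3 (running total=24) -> [9 3 8 3]
Step 7: sold=3 (running total=27) -> [10 3 8 3]
Step 8: sold=3 (running total=30) -> [11 3 8 3]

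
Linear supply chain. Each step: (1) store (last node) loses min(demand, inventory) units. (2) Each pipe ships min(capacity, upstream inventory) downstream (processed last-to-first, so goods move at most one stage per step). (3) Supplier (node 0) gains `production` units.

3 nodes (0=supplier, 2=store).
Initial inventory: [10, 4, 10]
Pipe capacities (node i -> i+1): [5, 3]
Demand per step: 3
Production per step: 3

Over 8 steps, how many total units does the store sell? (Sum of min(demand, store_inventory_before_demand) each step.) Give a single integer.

Answer: 24

Derivation:
Step 1: sold=3 (running total=3) -> [8 6 10]
Step 2: sold=3 (running total=6) -> [6 8 10]
Step 3: sold=3 (running total=9) -> [4 10 10]
Step 4: sold=3 (running total=12) -> [3 11 10]
Step 5: sold=3 (running total=15) -> [3 11 10]
Step 6: sold=3 (running total=18) -> [3 11 10]
Step 7: sold=3 (running total=21) -> [3 11 10]
Step 8: sold=3 (running total=24) -> [3 11 10]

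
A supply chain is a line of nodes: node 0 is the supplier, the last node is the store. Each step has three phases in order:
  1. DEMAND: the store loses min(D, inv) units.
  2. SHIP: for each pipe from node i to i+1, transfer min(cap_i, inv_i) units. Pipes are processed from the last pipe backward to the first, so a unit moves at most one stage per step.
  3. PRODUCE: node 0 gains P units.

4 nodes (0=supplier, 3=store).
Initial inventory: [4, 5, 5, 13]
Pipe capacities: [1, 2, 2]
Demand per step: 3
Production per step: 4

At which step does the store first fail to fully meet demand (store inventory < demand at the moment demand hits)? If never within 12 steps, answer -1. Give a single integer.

Step 1: demand=3,sold=3 ship[2->3]=2 ship[1->2]=2 ship[0->1]=1 prod=4 -> [7 4 5 12]
Step 2: demand=3,sold=3 ship[2->3]=2 ship[1->2]=2 ship[0->1]=1 prod=4 -> [10 3 5 11]
Step 3: demand=3,sold=3 ship[2->3]=2 ship[1->2]=2 ship[0->1]=1 prod=4 -> [13 2 5 10]
Step 4: demand=3,sold=3 ship[2->3]=2 ship[1->2]=2 ship[0->1]=1 prod=4 -> [16 1 5 9]
Step 5: demand=3,sold=3 ship[2->3]=2 ship[1->2]=1 ship[0->1]=1 prod=4 -> [19 1 4 8]
Step 6: demand=3,sold=3 ship[2->3]=2 ship[1->2]=1 ship[0->1]=1 prod=4 -> [22 1 3 7]
Step 7: demand=3,sold=3 ship[2->3]=2 ship[1->2]=1 ship[0->1]=1 prod=4 -> [25 1 2 6]
Step 8: demand=3,sold=3 ship[2->3]=2 ship[1->2]=1 ship[0->1]=1 prod=4 -> [28 1 1 5]
Step 9: demand=3,sold=3 ship[2->3]=1 ship[1->2]=1 ship[0->1]=1 prod=4 -> [31 1 1 3]
Step 10: demand=3,sold=3 ship[2->3]=1 ship[1->2]=1 ship[0->1]=1 prod=4 -> [34 1 1 1]
Step 11: demand=3,sold=1 ship[2->3]=1 ship[1->2]=1 ship[0->1]=1 prod=4 -> [37 1 1 1]
Step 12: demand=3,sold=1 ship[2->3]=1 ship[1->2]=1 ship[0->1]=1 prod=4 -> [40 1 1 1]
First stockout at step 11

11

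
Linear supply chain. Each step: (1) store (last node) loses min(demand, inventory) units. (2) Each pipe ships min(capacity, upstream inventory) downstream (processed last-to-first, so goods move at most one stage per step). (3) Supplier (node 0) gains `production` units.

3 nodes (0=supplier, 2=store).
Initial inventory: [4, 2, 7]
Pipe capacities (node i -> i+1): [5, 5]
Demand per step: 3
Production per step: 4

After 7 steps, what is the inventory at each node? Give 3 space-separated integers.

Step 1: demand=3,sold=3 ship[1->2]=2 ship[0->1]=4 prod=4 -> inv=[4 4 6]
Step 2: demand=3,sold=3 ship[1->2]=4 ship[0->1]=4 prod=4 -> inv=[4 4 7]
Step 3: demand=3,sold=3 ship[1->2]=4 ship[0->1]=4 prod=4 -> inv=[4 4 8]
Step 4: demand=3,sold=3 ship[1->2]=4 ship[0->1]=4 prod=4 -> inv=[4 4 9]
Step 5: demand=3,sold=3 ship[1->2]=4 ship[0->1]=4 prod=4 -> inv=[4 4 10]
Step 6: demand=3,sold=3 ship[1->2]=4 ship[0->1]=4 prod=4 -> inv=[4 4 11]
Step 7: demand=3,sold=3 ship[1->2]=4 ship[0->1]=4 prod=4 -> inv=[4 4 12]

4 4 12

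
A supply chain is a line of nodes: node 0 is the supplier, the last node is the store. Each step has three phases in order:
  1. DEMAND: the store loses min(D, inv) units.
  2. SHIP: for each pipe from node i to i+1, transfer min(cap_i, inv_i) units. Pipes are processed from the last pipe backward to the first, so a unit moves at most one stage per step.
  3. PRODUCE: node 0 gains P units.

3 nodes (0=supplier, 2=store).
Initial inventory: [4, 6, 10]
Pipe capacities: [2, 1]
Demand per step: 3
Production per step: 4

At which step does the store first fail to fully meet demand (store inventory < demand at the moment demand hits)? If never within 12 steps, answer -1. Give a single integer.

Step 1: demand=3,sold=3 ship[1->2]=1 ship[0->1]=2 prod=4 -> [6 7 8]
Step 2: demand=3,sold=3 ship[1->2]=1 ship[0->1]=2 prod=4 -> [8 8 6]
Step 3: demand=3,sold=3 ship[1->2]=1 ship[0->1]=2 prod=4 -> [10 9 4]
Step 4: demand=3,sold=3 ship[1->2]=1 ship[0->1]=2 prod=4 -> [12 10 2]
Step 5: demand=3,sold=2 ship[1->2]=1 ship[0->1]=2 prod=4 -> [14 11 1]
Step 6: demand=3,sold=1 ship[1->2]=1 ship[0->1]=2 prod=4 -> [16 12 1]
Step 7: demand=3,sold=1 ship[1->2]=1 ship[0->1]=2 prod=4 -> [18 13 1]
Step 8: demand=3,sold=1 ship[1->2]=1 ship[0->1]=2 prod=4 -> [20 14 1]
Step 9: demand=3,sold=1 ship[1->2]=1 ship[0->1]=2 prod=4 -> [22 15 1]
Step 10: demand=3,sold=1 ship[1->2]=1 ship[0->1]=2 prod=4 -> [24 16 1]
Step 11: demand=3,sold=1 ship[1->2]=1 ship[0->1]=2 prod=4 -> [26 17 1]
Step 12: demand=3,sold=1 ship[1->2]=1 ship[0->1]=2 prod=4 -> [28 18 1]
First stockout at step 5

5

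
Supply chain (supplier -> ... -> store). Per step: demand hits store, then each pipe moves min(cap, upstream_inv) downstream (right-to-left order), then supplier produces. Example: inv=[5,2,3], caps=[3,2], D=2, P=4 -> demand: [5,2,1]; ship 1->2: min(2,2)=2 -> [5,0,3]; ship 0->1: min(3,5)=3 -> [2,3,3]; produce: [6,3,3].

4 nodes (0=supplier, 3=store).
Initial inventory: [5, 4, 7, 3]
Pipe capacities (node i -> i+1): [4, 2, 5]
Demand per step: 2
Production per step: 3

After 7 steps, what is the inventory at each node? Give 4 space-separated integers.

Step 1: demand=2,sold=2 ship[2->3]=5 ship[1->2]=2 ship[0->1]=4 prod=3 -> inv=[4 6 4 6]
Step 2: demand=2,sold=2 ship[2->3]=4 ship[1->2]=2 ship[0->1]=4 prod=3 -> inv=[3 8 2 8]
Step 3: demand=2,sold=2 ship[2->3]=2 ship[1->2]=2 ship[0->1]=3 prod=3 -> inv=[3 9 2 8]
Step 4: demand=2,sold=2 ship[2->3]=2 ship[1->2]=2 ship[0->1]=3 prod=3 -> inv=[3 10 2 8]
Step 5: demand=2,sold=2 ship[2->3]=2 ship[1->2]=2 ship[0->1]=3 prod=3 -> inv=[3 11 2 8]
Step 6: demand=2,sold=2 ship[2->3]=2 ship[1->2]=2 ship[0->1]=3 prod=3 -> inv=[3 12 2 8]
Step 7: demand=2,sold=2 ship[2->3]=2 ship[1->2]=2 ship[0->1]=3 prod=3 -> inv=[3 13 2 8]

3 13 2 8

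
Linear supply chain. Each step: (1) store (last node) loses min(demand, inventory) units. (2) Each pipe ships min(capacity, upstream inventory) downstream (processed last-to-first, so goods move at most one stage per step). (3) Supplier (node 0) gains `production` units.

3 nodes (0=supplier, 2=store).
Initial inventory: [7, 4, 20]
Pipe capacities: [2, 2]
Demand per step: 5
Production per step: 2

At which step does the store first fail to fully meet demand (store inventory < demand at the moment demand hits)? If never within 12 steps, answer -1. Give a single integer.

Step 1: demand=5,sold=5 ship[1->2]=2 ship[0->1]=2 prod=2 -> [7 4 17]
Step 2: demand=5,sold=5 ship[1->2]=2 ship[0->1]=2 prod=2 -> [7 4 14]
Step 3: demand=5,sold=5 ship[1->2]=2 ship[0->1]=2 prod=2 -> [7 4 11]
Step 4: demand=5,sold=5 ship[1->2]=2 ship[0->1]=2 prod=2 -> [7 4 8]
Step 5: demand=5,sold=5 ship[1->2]=2 ship[0->1]=2 prod=2 -> [7 4 5]
Step 6: demand=5,sold=5 ship[1->2]=2 ship[0->1]=2 prod=2 -> [7 4 2]
Step 7: demand=5,sold=2 ship[1->2]=2 ship[0->1]=2 prod=2 -> [7 4 2]
Step 8: demand=5,sold=2 ship[1->2]=2 ship[0->1]=2 prod=2 -> [7 4 2]
Step 9: demand=5,sold=2 ship[1->2]=2 ship[0->1]=2 prod=2 -> [7 4 2]
Step 10: demand=5,sold=2 ship[1->2]=2 ship[0->1]=2 prod=2 -> [7 4 2]
Step 11: demand=5,sold=2 ship[1->2]=2 ship[0->1]=2 prod=2 -> [7 4 2]
Step 12: demand=5,sold=2 ship[1->2]=2 ship[0->1]=2 prod=2 -> [7 4 2]
First stockout at step 7

7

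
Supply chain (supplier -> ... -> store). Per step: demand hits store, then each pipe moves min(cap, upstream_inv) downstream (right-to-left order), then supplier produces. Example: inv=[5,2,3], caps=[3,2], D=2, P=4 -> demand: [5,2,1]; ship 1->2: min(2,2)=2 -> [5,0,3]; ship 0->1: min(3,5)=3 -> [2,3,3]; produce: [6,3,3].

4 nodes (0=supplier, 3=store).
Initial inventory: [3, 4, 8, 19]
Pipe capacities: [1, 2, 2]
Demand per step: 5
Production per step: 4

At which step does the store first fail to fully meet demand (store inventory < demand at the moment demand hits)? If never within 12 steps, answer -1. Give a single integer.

Step 1: demand=5,sold=5 ship[2->3]=2 ship[1->2]=2 ship[0->1]=1 prod=4 -> [6 3 8 16]
Step 2: demand=5,sold=5 ship[2->3]=2 ship[1->2]=2 ship[0->1]=1 prod=4 -> [9 2 8 13]
Step 3: demand=5,sold=5 ship[2->3]=2 ship[1->2]=2 ship[0->1]=1 prod=4 -> [12 1 8 10]
Step 4: demand=5,sold=5 ship[2->3]=2 ship[1->2]=1 ship[0->1]=1 prod=4 -> [15 1 7 7]
Step 5: demand=5,sold=5 ship[2->3]=2 ship[1->2]=1 ship[0->1]=1 prod=4 -> [18 1 6 4]
Step 6: demand=5,sold=4 ship[2->3]=2 ship[1->2]=1 ship[0->1]=1 prod=4 -> [21 1 5 2]
Step 7: demand=5,sold=2 ship[2->3]=2 ship[1->2]=1 ship[0->1]=1 prod=4 -> [24 1 4 2]
Step 8: demand=5,sold=2 ship[2->3]=2 ship[1->2]=1 ship[0->1]=1 prod=4 -> [27 1 3 2]
Step 9: demand=5,sold=2 ship[2->3]=2 ship[1->2]=1 ship[0->1]=1 prod=4 -> [30 1 2 2]
Step 10: demand=5,sold=2 ship[2->3]=2 ship[1->2]=1 ship[0->1]=1 prod=4 -> [33 1 1 2]
Step 11: demand=5,sold=2 ship[2->3]=1 ship[1->2]=1 ship[0->1]=1 prod=4 -> [36 1 1 1]
Step 12: demand=5,sold=1 ship[2->3]=1 ship[1->2]=1 ship[0->1]=1 prod=4 -> [39 1 1 1]
First stockout at step 6

6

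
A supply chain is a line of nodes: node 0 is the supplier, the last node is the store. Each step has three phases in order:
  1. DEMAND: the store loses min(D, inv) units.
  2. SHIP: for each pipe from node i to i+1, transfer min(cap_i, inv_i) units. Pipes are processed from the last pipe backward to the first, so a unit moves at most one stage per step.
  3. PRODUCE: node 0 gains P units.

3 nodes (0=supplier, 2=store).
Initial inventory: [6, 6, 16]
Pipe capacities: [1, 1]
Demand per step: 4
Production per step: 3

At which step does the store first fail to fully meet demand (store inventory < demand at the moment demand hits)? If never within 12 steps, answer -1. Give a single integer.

Step 1: demand=4,sold=4 ship[1->2]=1 ship[0->1]=1 prod=3 -> [8 6 13]
Step 2: demand=4,sold=4 ship[1->2]=1 ship[0->1]=1 prod=3 -> [10 6 10]
Step 3: demand=4,sold=4 ship[1->2]=1 ship[0->1]=1 prod=3 -> [12 6 7]
Step 4: demand=4,sold=4 ship[1->2]=1 ship[0->1]=1 prod=3 -> [14 6 4]
Step 5: demand=4,sold=4 ship[1->2]=1 ship[0->1]=1 prod=3 -> [16 6 1]
Step 6: demand=4,sold=1 ship[1->2]=1 ship[0->1]=1 prod=3 -> [18 6 1]
Step 7: demand=4,sold=1 ship[1->2]=1 ship[0->1]=1 prod=3 -> [20 6 1]
Step 8: demand=4,sold=1 ship[1->2]=1 ship[0->1]=1 prod=3 -> [22 6 1]
Step 9: demand=4,sold=1 ship[1->2]=1 ship[0->1]=1 prod=3 -> [24 6 1]
Step 10: demand=4,sold=1 ship[1->2]=1 ship[0->1]=1 prod=3 -> [26 6 1]
Step 11: demand=4,sold=1 ship[1->2]=1 ship[0->1]=1 prod=3 -> [28 6 1]
Step 12: demand=4,sold=1 ship[1->2]=1 ship[0->1]=1 prod=3 -> [30 6 1]
First stockout at step 6

6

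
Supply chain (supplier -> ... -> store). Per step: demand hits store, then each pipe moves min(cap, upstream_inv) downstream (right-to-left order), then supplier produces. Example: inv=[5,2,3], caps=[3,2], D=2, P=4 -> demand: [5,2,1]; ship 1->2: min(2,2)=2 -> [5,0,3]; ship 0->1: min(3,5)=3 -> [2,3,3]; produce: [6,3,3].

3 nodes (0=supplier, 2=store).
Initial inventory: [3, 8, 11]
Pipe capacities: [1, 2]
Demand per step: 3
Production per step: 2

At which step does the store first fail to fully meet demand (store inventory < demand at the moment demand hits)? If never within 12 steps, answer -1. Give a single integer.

Step 1: demand=3,sold=3 ship[1->2]=2 ship[0->1]=1 prod=2 -> [4 7 10]
Step 2: demand=3,sold=3 ship[1->2]=2 ship[0->1]=1 prod=2 -> [5 6 9]
Step 3: demand=3,sold=3 ship[1->2]=2 ship[0->1]=1 prod=2 -> [6 5 8]
Step 4: demand=3,sold=3 ship[1->2]=2 ship[0->1]=1 prod=2 -> [7 4 7]
Step 5: demand=3,sold=3 ship[1->2]=2 ship[0->1]=1 prod=2 -> [8 3 6]
Step 6: demand=3,sold=3 ship[1->2]=2 ship[0->1]=1 prod=2 -> [9 2 5]
Step 7: demand=3,sold=3 ship[1->2]=2 ship[0->1]=1 prod=2 -> [10 1 4]
Step 8: demand=3,sold=3 ship[1->2]=1 ship[0->1]=1 prod=2 -> [11 1 2]
Step 9: demand=3,sold=2 ship[1->2]=1 ship[0->1]=1 prod=2 -> [12 1 1]
Step 10: demand=3,sold=1 ship[1->2]=1 ship[0->1]=1 prod=2 -> [13 1 1]
Step 11: demand=3,sold=1 ship[1->2]=1 ship[0->1]=1 prod=2 -> [14 1 1]
Step 12: demand=3,sold=1 ship[1->2]=1 ship[0->1]=1 prod=2 -> [15 1 1]
First stockout at step 9

9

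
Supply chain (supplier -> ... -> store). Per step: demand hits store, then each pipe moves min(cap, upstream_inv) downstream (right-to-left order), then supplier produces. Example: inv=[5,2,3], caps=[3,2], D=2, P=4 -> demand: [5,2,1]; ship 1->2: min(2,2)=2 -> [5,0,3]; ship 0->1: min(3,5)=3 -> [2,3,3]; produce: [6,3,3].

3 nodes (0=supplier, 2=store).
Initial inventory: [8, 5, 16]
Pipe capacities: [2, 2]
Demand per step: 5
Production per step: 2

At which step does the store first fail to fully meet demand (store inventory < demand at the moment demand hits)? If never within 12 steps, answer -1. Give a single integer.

Step 1: demand=5,sold=5 ship[1->2]=2 ship[0->1]=2 prod=2 -> [8 5 13]
Step 2: demand=5,sold=5 ship[1->2]=2 ship[0->1]=2 prod=2 -> [8 5 10]
Step 3: demand=5,sold=5 ship[1->2]=2 ship[0->1]=2 prod=2 -> [8 5 7]
Step 4: demand=5,sold=5 ship[1->2]=2 ship[0->1]=2 prod=2 -> [8 5 4]
Step 5: demand=5,sold=4 ship[1->2]=2 ship[0->1]=2 prod=2 -> [8 5 2]
Step 6: demand=5,sold=2 ship[1->2]=2 ship[0->1]=2 prod=2 -> [8 5 2]
Step 7: demand=5,sold=2 ship[1->2]=2 ship[0->1]=2 prod=2 -> [8 5 2]
Step 8: demand=5,sold=2 ship[1->2]=2 ship[0->1]=2 prod=2 -> [8 5 2]
Step 9: demand=5,sold=2 ship[1->2]=2 ship[0->1]=2 prod=2 -> [8 5 2]
Step 10: demand=5,sold=2 ship[1->2]=2 ship[0->1]=2 prod=2 -> [8 5 2]
Step 11: demand=5,sold=2 ship[1->2]=2 ship[0->1]=2 prod=2 -> [8 5 2]
Step 12: demand=5,sold=2 ship[1->2]=2 ship[0->1]=2 prod=2 -> [8 5 2]
First stockout at step 5

5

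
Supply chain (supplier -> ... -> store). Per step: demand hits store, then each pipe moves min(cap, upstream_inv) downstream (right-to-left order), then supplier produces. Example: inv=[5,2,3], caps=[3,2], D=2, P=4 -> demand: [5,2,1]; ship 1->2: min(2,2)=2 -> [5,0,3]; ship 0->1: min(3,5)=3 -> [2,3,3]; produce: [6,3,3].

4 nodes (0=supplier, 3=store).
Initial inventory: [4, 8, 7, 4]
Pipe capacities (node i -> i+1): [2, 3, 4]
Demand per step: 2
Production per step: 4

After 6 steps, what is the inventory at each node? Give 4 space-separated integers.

Step 1: demand=2,sold=2 ship[2->3]=4 ship[1->2]=3 ship[0->1]=2 prod=4 -> inv=[6 7 6 6]
Step 2: demand=2,sold=2 ship[2->3]=4 ship[1->2]=3 ship[0->1]=2 prod=4 -> inv=[8 6 5 8]
Step 3: demand=2,sold=2 ship[2->3]=4 ship[1->2]=3 ship[0->1]=2 prod=4 -> inv=[10 5 4 10]
Step 4: demand=2,sold=2 ship[2->3]=4 ship[1->2]=3 ship[0->1]=2 prod=4 -> inv=[12 4 3 12]
Step 5: demand=2,sold=2 ship[2->3]=3 ship[1->2]=3 ship[0->1]=2 prod=4 -> inv=[14 3 3 13]
Step 6: demand=2,sold=2 ship[2->3]=3 ship[1->2]=3 ship[0->1]=2 prod=4 -> inv=[16 2 3 14]

16 2 3 14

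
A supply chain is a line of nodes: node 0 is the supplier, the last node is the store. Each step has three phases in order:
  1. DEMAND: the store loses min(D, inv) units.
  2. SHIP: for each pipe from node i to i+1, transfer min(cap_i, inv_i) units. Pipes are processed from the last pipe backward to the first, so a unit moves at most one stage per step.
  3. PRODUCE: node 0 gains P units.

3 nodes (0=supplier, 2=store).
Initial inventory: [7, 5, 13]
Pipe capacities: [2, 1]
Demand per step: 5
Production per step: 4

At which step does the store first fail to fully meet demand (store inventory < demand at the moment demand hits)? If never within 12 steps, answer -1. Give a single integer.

Step 1: demand=5,sold=5 ship[1->2]=1 ship[0->1]=2 prod=4 -> [9 6 9]
Step 2: demand=5,sold=5 ship[1->2]=1 ship[0->1]=2 prod=4 -> [11 7 5]
Step 3: demand=5,sold=5 ship[1->2]=1 ship[0->1]=2 prod=4 -> [13 8 1]
Step 4: demand=5,sold=1 ship[1->2]=1 ship[0->1]=2 prod=4 -> [15 9 1]
Step 5: demand=5,sold=1 ship[1->2]=1 ship[0->1]=2 prod=4 -> [17 10 1]
Step 6: demand=5,sold=1 ship[1->2]=1 ship[0->1]=2 prod=4 -> [19 11 1]
Step 7: demand=5,sold=1 ship[1->2]=1 ship[0->1]=2 prod=4 -> [21 12 1]
Step 8: demand=5,sold=1 ship[1->2]=1 ship[0->1]=2 prod=4 -> [23 13 1]
Step 9: demand=5,sold=1 ship[1->2]=1 ship[0->1]=2 prod=4 -> [25 14 1]
Step 10: demand=5,sold=1 ship[1->2]=1 ship[0->1]=2 prod=4 -> [27 15 1]
Step 11: demand=5,sold=1 ship[1->2]=1 ship[0->1]=2 prod=4 -> [29 16 1]
Step 12: demand=5,sold=1 ship[1->2]=1 ship[0->1]=2 prod=4 -> [31 17 1]
First stockout at step 4

4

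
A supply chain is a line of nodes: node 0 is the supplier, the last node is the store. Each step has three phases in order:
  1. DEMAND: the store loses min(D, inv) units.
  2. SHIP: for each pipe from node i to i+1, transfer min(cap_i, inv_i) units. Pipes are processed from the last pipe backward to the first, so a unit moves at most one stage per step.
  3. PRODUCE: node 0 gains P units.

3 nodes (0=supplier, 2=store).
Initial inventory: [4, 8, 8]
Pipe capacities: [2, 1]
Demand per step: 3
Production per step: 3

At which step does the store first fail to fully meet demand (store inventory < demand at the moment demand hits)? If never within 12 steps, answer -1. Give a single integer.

Step 1: demand=3,sold=3 ship[1->2]=1 ship[0->1]=2 prod=3 -> [5 9 6]
Step 2: demand=3,sold=3 ship[1->2]=1 ship[0->1]=2 prod=3 -> [6 10 4]
Step 3: demand=3,sold=3 ship[1->2]=1 ship[0->1]=2 prod=3 -> [7 11 2]
Step 4: demand=3,sold=2 ship[1->2]=1 ship[0->1]=2 prod=3 -> [8 12 1]
Step 5: demand=3,sold=1 ship[1->2]=1 ship[0->1]=2 prod=3 -> [9 13 1]
Step 6: demand=3,sold=1 ship[1->2]=1 ship[0->1]=2 prod=3 -> [10 14 1]
Step 7: demand=3,sold=1 ship[1->2]=1 ship[0->1]=2 prod=3 -> [11 15 1]
Step 8: demand=3,sold=1 ship[1->2]=1 ship[0->1]=2 prod=3 -> [12 16 1]
Step 9: demand=3,sold=1 ship[1->2]=1 ship[0->1]=2 prod=3 -> [13 17 1]
Step 10: demand=3,sold=1 ship[1->2]=1 ship[0->1]=2 prod=3 -> [14 18 1]
Step 11: demand=3,sold=1 ship[1->2]=1 ship[0->1]=2 prod=3 -> [15 19 1]
Step 12: demand=3,sold=1 ship[1->2]=1 ship[0->1]=2 prod=3 -> [16 20 1]
First stockout at step 4

4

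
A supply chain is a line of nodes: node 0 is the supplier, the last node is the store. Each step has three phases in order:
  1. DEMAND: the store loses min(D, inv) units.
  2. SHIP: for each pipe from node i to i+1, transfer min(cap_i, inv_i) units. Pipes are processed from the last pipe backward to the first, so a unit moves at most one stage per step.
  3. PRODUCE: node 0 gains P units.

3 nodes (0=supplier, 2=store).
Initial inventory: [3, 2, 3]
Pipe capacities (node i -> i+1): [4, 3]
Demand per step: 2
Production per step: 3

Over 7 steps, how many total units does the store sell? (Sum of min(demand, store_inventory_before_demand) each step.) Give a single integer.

Answer: 14

Derivation:
Step 1: sold=2 (running total=2) -> [3 3 3]
Step 2: sold=2 (running total=4) -> [3 3 4]
Step 3: sold=2 (running total=6) -> [3 3 5]
Step 4: sold=2 (running total=8) -> [3 3 6]
Step 5: sold=2 (running total=10) -> [3 3 7]
Step 6: sold=2 (running total=12) -> [3 3 8]
Step 7: sold=2 (running total=14) -> [3 3 9]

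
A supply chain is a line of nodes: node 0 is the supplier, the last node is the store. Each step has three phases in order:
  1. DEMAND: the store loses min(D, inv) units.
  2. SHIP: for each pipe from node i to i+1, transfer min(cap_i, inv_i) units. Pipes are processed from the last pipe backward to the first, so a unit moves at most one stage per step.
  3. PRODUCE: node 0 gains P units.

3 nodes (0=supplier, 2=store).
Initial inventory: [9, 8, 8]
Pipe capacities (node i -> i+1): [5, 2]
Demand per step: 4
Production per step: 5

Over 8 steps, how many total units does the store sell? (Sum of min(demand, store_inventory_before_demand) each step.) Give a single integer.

Step 1: sold=4 (running total=4) -> [9 11 6]
Step 2: sold=4 (running total=8) -> [9 14 4]
Step 3: sold=4 (running total=12) -> [9 17 2]
Step 4: sold=2 (running total=14) -> [9 20 2]
Step 5: sold=2 (running total=16) -> [9 23 2]
Step 6: sold=2 (running total=18) -> [9 26 2]
Step 7: sold=2 (running total=20) -> [9 29 2]
Step 8: sold=2 (running total=22) -> [9 32 2]

Answer: 22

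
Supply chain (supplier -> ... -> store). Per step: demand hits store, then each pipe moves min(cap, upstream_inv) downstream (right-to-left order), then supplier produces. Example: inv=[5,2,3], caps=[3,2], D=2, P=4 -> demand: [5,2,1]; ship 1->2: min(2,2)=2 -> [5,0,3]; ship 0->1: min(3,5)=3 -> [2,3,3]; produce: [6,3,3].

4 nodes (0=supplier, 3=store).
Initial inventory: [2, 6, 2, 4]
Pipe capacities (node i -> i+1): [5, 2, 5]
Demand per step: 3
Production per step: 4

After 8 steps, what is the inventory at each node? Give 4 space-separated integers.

Step 1: demand=3,sold=3 ship[2->3]=2 ship[1->2]=2 ship[0->1]=2 prod=4 -> inv=[4 6 2 3]
Step 2: demand=3,sold=3 ship[2->3]=2 ship[1->2]=2 ship[0->1]=4 prod=4 -> inv=[4 8 2 2]
Step 3: demand=3,sold=2 ship[2->3]=2 ship[1->2]=2 ship[0->1]=4 prod=4 -> inv=[4 10 2 2]
Step 4: demand=3,sold=2 ship[2->3]=2 ship[1->2]=2 ship[0->1]=4 prod=4 -> inv=[4 12 2 2]
Step 5: demand=3,sold=2 ship[2->3]=2 ship[1->2]=2 ship[0->1]=4 prod=4 -> inv=[4 14 2 2]
Step 6: demand=3,sold=2 ship[2->3]=2 ship[1->2]=2 ship[0->1]=4 prod=4 -> inv=[4 16 2 2]
Step 7: demand=3,sold=2 ship[2->3]=2 ship[1->2]=2 ship[0->1]=4 prod=4 -> inv=[4 18 2 2]
Step 8: demand=3,sold=2 ship[2->3]=2 ship[1->2]=2 ship[0->1]=4 prod=4 -> inv=[4 20 2 2]

4 20 2 2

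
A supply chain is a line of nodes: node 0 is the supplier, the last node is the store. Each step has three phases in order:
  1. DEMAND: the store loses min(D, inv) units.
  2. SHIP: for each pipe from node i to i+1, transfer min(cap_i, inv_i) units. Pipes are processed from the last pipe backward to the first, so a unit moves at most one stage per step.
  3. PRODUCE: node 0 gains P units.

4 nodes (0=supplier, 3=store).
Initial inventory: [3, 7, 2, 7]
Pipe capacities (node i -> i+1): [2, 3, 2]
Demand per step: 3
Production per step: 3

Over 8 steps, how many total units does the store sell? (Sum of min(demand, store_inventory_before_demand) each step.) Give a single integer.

Answer: 21

Derivation:
Step 1: sold=3 (running total=3) -> [4 6 3 6]
Step 2: sold=3 (running total=6) -> [5 5 4 5]
Step 3: sold=3 (running total=9) -> [6 4 5 4]
Step 4: sold=3 (running total=12) -> [7 3 6 3]
Step 5: sold=3 (running total=15) -> [8 2 7 2]
Step 6: sold=2 (running total=17) -> [9 2 7 2]
Step 7: sold=2 (running total=19) -> [10 2 7 2]
Step 8: sold=2 (running total=21) -> [11 2 7 2]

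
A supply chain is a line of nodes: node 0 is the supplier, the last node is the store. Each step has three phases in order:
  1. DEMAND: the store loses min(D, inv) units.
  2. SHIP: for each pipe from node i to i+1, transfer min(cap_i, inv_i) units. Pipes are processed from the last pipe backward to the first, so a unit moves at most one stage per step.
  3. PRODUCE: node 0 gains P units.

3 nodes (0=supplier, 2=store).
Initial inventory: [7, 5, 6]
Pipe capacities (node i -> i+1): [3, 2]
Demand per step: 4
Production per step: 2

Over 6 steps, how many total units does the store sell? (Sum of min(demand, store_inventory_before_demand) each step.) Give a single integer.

Step 1: sold=4 (running total=4) -> [6 6 4]
Step 2: sold=4 (running total=8) -> [5 7 2]
Step 3: sold=2 (running total=10) -> [4 8 2]
Step 4: sold=2 (running total=12) -> [3 9 2]
Step 5: sold=2 (running total=14) -> [2 10 2]
Step 6: sold=2 (running total=16) -> [2 10 2]

Answer: 16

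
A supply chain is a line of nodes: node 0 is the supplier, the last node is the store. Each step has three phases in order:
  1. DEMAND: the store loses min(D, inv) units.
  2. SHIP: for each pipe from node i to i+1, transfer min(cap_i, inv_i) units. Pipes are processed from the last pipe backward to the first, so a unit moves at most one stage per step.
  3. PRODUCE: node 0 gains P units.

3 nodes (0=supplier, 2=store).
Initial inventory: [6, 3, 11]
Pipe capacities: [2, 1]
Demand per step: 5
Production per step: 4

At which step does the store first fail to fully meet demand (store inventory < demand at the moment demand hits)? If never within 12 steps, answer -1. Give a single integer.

Step 1: demand=5,sold=5 ship[1->2]=1 ship[0->1]=2 prod=4 -> [8 4 7]
Step 2: demand=5,sold=5 ship[1->2]=1 ship[0->1]=2 prod=4 -> [10 5 3]
Step 3: demand=5,sold=3 ship[1->2]=1 ship[0->1]=2 prod=4 -> [12 6 1]
Step 4: demand=5,sold=1 ship[1->2]=1 ship[0->1]=2 prod=4 -> [14 7 1]
Step 5: demand=5,sold=1 ship[1->2]=1 ship[0->1]=2 prod=4 -> [16 8 1]
Step 6: demand=5,sold=1 ship[1->2]=1 ship[0->1]=2 prod=4 -> [18 9 1]
Step 7: demand=5,sold=1 ship[1->2]=1 ship[0->1]=2 prod=4 -> [20 10 1]
Step 8: demand=5,sold=1 ship[1->2]=1 ship[0->1]=2 prod=4 -> [22 11 1]
Step 9: demand=5,sold=1 ship[1->2]=1 ship[0->1]=2 prod=4 -> [24 12 1]
Step 10: demand=5,sold=1 ship[1->2]=1 ship[0->1]=2 prod=4 -> [26 13 1]
Step 11: demand=5,sold=1 ship[1->2]=1 ship[0->1]=2 prod=4 -> [28 14 1]
Step 12: demand=5,sold=1 ship[1->2]=1 ship[0->1]=2 prod=4 -> [30 15 1]
First stockout at step 3

3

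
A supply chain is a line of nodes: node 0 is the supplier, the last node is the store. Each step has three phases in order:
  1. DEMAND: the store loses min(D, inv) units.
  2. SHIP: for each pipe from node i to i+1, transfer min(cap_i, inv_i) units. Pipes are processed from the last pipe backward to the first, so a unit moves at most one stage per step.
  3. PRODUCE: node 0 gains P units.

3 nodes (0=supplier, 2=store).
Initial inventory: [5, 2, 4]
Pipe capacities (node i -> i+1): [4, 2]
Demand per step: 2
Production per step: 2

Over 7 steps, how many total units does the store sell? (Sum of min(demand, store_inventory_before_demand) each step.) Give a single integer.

Answer: 14

Derivation:
Step 1: sold=2 (running total=2) -> [3 4 4]
Step 2: sold=2 (running total=4) -> [2 5 4]
Step 3: sold=2 (running total=6) -> [2 5 4]
Step 4: sold=2 (running total=8) -> [2 5 4]
Step 5: sold=2 (running total=10) -> [2 5 4]
Step 6: sold=2 (running total=12) -> [2 5 4]
Step 7: sold=2 (running total=14) -> [2 5 4]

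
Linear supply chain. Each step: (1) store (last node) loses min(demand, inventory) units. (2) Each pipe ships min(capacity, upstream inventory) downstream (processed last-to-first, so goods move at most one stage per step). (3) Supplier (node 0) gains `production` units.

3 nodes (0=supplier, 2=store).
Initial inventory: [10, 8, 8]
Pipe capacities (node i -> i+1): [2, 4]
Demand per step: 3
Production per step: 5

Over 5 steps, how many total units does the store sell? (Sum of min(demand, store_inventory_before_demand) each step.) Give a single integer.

Answer: 15

Derivation:
Step 1: sold=3 (running total=3) -> [13 6 9]
Step 2: sold=3 (running total=6) -> [16 4 10]
Step 3: sold=3 (running total=9) -> [19 2 11]
Step 4: sold=3 (running total=12) -> [22 2 10]
Step 5: sold=3 (running total=15) -> [25 2 9]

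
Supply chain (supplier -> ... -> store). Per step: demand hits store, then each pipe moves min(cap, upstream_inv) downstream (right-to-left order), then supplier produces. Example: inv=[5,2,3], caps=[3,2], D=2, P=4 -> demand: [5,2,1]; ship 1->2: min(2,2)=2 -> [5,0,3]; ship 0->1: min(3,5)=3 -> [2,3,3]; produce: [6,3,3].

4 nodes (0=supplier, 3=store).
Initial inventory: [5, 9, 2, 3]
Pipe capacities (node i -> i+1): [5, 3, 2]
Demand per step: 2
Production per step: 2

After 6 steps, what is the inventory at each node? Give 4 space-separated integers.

Step 1: demand=2,sold=2 ship[2->3]=2 ship[1->2]=3 ship[0->1]=5 prod=2 -> inv=[2 11 3 3]
Step 2: demand=2,sold=2 ship[2->3]=2 ship[1->2]=3 ship[0->1]=2 prod=2 -> inv=[2 10 4 3]
Step 3: demand=2,sold=2 ship[2->3]=2 ship[1->2]=3 ship[0->1]=2 prod=2 -> inv=[2 9 5 3]
Step 4: demand=2,sold=2 ship[2->3]=2 ship[1->2]=3 ship[0->1]=2 prod=2 -> inv=[2 8 6 3]
Step 5: demand=2,sold=2 ship[2->3]=2 ship[1->2]=3 ship[0->1]=2 prod=2 -> inv=[2 7 7 3]
Step 6: demand=2,sold=2 ship[2->3]=2 ship[1->2]=3 ship[0->1]=2 prod=2 -> inv=[2 6 8 3]

2 6 8 3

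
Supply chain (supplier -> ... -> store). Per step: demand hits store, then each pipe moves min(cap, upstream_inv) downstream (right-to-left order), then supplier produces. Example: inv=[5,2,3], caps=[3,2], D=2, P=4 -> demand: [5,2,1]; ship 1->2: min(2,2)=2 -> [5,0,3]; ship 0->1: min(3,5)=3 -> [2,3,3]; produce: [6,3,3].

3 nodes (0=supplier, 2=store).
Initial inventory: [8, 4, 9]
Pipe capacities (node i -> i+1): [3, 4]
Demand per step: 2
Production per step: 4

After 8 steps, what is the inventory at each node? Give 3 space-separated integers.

Step 1: demand=2,sold=2 ship[1->2]=4 ship[0->1]=3 prod=4 -> inv=[9 3 11]
Step 2: demand=2,sold=2 ship[1->2]=3 ship[0->1]=3 prod=4 -> inv=[10 3 12]
Step 3: demand=2,sold=2 ship[1->2]=3 ship[0->1]=3 prod=4 -> inv=[11 3 13]
Step 4: demand=2,sold=2 ship[1->2]=3 ship[0->1]=3 prod=4 -> inv=[12 3 14]
Step 5: demand=2,sold=2 ship[1->2]=3 ship[0->1]=3 prod=4 -> inv=[13 3 15]
Step 6: demand=2,sold=2 ship[1->2]=3 ship[0->1]=3 prod=4 -> inv=[14 3 16]
Step 7: demand=2,sold=2 ship[1->2]=3 ship[0->1]=3 prod=4 -> inv=[15 3 17]
Step 8: demand=2,sold=2 ship[1->2]=3 ship[0->1]=3 prod=4 -> inv=[16 3 18]

16 3 18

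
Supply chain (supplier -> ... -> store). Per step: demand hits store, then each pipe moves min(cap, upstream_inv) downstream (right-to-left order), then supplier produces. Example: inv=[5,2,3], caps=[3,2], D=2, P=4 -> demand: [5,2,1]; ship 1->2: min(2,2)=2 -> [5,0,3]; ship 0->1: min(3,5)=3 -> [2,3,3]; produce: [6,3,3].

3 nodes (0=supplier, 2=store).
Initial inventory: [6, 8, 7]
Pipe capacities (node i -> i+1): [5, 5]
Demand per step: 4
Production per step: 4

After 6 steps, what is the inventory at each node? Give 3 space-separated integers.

Step 1: demand=4,sold=4 ship[1->2]=5 ship[0->1]=5 prod=4 -> inv=[5 8 8]
Step 2: demand=4,sold=4 ship[1->2]=5 ship[0->1]=5 prod=4 -> inv=[4 8 9]
Step 3: demand=4,sold=4 ship[1->2]=5 ship[0->1]=4 prod=4 -> inv=[4 7 10]
Step 4: demand=4,sold=4 ship[1->2]=5 ship[0->1]=4 prod=4 -> inv=[4 6 11]
Step 5: demand=4,sold=4 ship[1->2]=5 ship[0->1]=4 prod=4 -> inv=[4 5 12]
Step 6: demand=4,sold=4 ship[1->2]=5 ship[0->1]=4 prod=4 -> inv=[4 4 13]

4 4 13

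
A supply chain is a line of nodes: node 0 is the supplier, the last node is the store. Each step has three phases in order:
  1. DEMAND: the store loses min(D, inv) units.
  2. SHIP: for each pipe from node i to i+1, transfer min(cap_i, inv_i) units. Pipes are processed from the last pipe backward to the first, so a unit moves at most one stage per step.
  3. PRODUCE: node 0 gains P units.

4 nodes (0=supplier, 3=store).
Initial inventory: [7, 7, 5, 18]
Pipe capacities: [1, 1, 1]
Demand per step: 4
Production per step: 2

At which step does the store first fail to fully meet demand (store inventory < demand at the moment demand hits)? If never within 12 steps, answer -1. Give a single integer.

Step 1: demand=4,sold=4 ship[2->3]=1 ship[1->2]=1 ship[0->1]=1 prod=2 -> [8 7 5 15]
Step 2: demand=4,sold=4 ship[2->3]=1 ship[1->2]=1 ship[0->1]=1 prod=2 -> [9 7 5 12]
Step 3: demand=4,sold=4 ship[2->3]=1 ship[1->2]=1 ship[0->1]=1 prod=2 -> [10 7 5 9]
Step 4: demand=4,sold=4 ship[2->3]=1 ship[1->2]=1 ship[0->1]=1 prod=2 -> [11 7 5 6]
Step 5: demand=4,sold=4 ship[2->3]=1 ship[1->2]=1 ship[0->1]=1 prod=2 -> [12 7 5 3]
Step 6: demand=4,sold=3 ship[2->3]=1 ship[1->2]=1 ship[0->1]=1 prod=2 -> [13 7 5 1]
Step 7: demand=4,sold=1 ship[2->3]=1 ship[1->2]=1 ship[0->1]=1 prod=2 -> [14 7 5 1]
Step 8: demand=4,sold=1 ship[2->3]=1 ship[1->2]=1 ship[0->1]=1 prod=2 -> [15 7 5 1]
Step 9: demand=4,sold=1 ship[2->3]=1 ship[1->2]=1 ship[0->1]=1 prod=2 -> [16 7 5 1]
Step 10: demand=4,sold=1 ship[2->3]=1 ship[1->2]=1 ship[0->1]=1 prod=2 -> [17 7 5 1]
Step 11: demand=4,sold=1 ship[2->3]=1 ship[1->2]=1 ship[0->1]=1 prod=2 -> [18 7 5 1]
Step 12: demand=4,sold=1 ship[2->3]=1 ship[1->2]=1 ship[0->1]=1 prod=2 -> [19 7 5 1]
First stockout at step 6

6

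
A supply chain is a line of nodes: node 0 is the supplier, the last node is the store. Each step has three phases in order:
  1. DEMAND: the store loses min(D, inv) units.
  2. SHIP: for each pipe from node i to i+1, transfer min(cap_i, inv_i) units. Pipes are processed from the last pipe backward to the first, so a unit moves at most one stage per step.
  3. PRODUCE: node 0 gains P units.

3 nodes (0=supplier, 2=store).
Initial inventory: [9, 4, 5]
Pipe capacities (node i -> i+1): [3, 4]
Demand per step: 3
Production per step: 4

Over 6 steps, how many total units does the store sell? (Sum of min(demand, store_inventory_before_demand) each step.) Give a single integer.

Step 1: sold=3 (running total=3) -> [10 3 6]
Step 2: sold=3 (running total=6) -> [11 3 6]
Step 3: sold=3 (running total=9) -> [12 3 6]
Step 4: sold=3 (running total=12) -> [13 3 6]
Step 5: sold=3 (running total=15) -> [14 3 6]
Step 6: sold=3 (running total=18) -> [15 3 6]

Answer: 18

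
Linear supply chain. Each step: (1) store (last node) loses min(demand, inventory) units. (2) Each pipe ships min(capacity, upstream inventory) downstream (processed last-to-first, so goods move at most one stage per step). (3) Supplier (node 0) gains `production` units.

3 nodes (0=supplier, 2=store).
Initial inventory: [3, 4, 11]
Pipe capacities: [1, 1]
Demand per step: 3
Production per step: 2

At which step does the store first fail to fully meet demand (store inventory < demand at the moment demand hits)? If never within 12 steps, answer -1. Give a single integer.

Step 1: demand=3,sold=3 ship[1->2]=1 ship[0->1]=1 prod=2 -> [4 4 9]
Step 2: demand=3,sold=3 ship[1->2]=1 ship[0->1]=1 prod=2 -> [5 4 7]
Step 3: demand=3,sold=3 ship[1->2]=1 ship[0->1]=1 prod=2 -> [6 4 5]
Step 4: demand=3,sold=3 ship[1->2]=1 ship[0->1]=1 prod=2 -> [7 4 3]
Step 5: demand=3,sold=3 ship[1->2]=1 ship[0->1]=1 prod=2 -> [8 4 1]
Step 6: demand=3,sold=1 ship[1->2]=1 ship[0->1]=1 prod=2 -> [9 4 1]
Step 7: demand=3,sold=1 ship[1->2]=1 ship[0->1]=1 prod=2 -> [10 4 1]
Step 8: demand=3,sold=1 ship[1->2]=1 ship[0->1]=1 prod=2 -> [11 4 1]
Step 9: demand=3,sold=1 ship[1->2]=1 ship[0->1]=1 prod=2 -> [12 4 1]
Step 10: demand=3,sold=1 ship[1->2]=1 ship[0->1]=1 prod=2 -> [13 4 1]
Step 11: demand=3,sold=1 ship[1->2]=1 ship[0->1]=1 prod=2 -> [14 4 1]
Step 12: demand=3,sold=1 ship[1->2]=1 ship[0->1]=1 prod=2 -> [15 4 1]
First stockout at step 6

6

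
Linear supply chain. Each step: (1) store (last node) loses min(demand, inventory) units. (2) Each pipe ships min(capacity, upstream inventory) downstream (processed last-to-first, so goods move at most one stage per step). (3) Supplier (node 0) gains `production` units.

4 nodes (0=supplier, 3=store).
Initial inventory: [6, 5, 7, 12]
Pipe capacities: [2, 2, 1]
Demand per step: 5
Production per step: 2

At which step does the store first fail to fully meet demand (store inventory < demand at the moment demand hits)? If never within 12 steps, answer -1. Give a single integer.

Step 1: demand=5,sold=5 ship[2->3]=1 ship[1->2]=2 ship[0->1]=2 prod=2 -> [6 5 8 8]
Step 2: demand=5,sold=5 ship[2->3]=1 ship[1->2]=2 ship[0->1]=2 prod=2 -> [6 5 9 4]
Step 3: demand=5,sold=4 ship[2->3]=1 ship[1->2]=2 ship[0->1]=2 prod=2 -> [6 5 10 1]
Step 4: demand=5,sold=1 ship[2->3]=1 ship[1->2]=2 ship[0->1]=2 prod=2 -> [6 5 11 1]
Step 5: demand=5,sold=1 ship[2->3]=1 ship[1->2]=2 ship[0->1]=2 prod=2 -> [6 5 12 1]
Step 6: demand=5,sold=1 ship[2->3]=1 ship[1->2]=2 ship[0->1]=2 prod=2 -> [6 5 13 1]
Step 7: demand=5,sold=1 ship[2->3]=1 ship[1->2]=2 ship[0->1]=2 prod=2 -> [6 5 14 1]
Step 8: demand=5,sold=1 ship[2->3]=1 ship[1->2]=2 ship[0->1]=2 prod=2 -> [6 5 15 1]
Step 9: demand=5,sold=1 ship[2->3]=1 ship[1->2]=2 ship[0->1]=2 prod=2 -> [6 5 16 1]
Step 10: demand=5,sold=1 ship[2->3]=1 ship[1->2]=2 ship[0->1]=2 prod=2 -> [6 5 17 1]
Step 11: demand=5,sold=1 ship[2->3]=1 ship[1->2]=2 ship[0->1]=2 prod=2 -> [6 5 18 1]
Step 12: demand=5,sold=1 ship[2->3]=1 ship[1->2]=2 ship[0->1]=2 prod=2 -> [6 5 19 1]
First stockout at step 3

3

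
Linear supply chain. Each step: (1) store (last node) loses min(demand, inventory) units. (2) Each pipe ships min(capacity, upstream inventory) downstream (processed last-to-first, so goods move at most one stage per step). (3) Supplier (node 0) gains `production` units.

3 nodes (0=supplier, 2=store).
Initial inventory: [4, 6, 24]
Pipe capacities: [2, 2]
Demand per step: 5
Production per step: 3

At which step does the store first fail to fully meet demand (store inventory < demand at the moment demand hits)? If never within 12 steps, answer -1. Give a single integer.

Step 1: demand=5,sold=5 ship[1->2]=2 ship[0->1]=2 prod=3 -> [5 6 21]
Step 2: demand=5,sold=5 ship[1->2]=2 ship[0->1]=2 prod=3 -> [6 6 18]
Step 3: demand=5,sold=5 ship[1->2]=2 ship[0->1]=2 prod=3 -> [7 6 15]
Step 4: demand=5,sold=5 ship[1->2]=2 ship[0->1]=2 prod=3 -> [8 6 12]
Step 5: demand=5,sold=5 ship[1->2]=2 ship[0->1]=2 prod=3 -> [9 6 9]
Step 6: demand=5,sold=5 ship[1->2]=2 ship[0->1]=2 prod=3 -> [10 6 6]
Step 7: demand=5,sold=5 ship[1->2]=2 ship[0->1]=2 prod=3 -> [11 6 3]
Step 8: demand=5,sold=3 ship[1->2]=2 ship[0->1]=2 prod=3 -> [12 6 2]
Step 9: demand=5,sold=2 ship[1->2]=2 ship[0->1]=2 prod=3 -> [13 6 2]
Step 10: demand=5,sold=2 ship[1->2]=2 ship[0->1]=2 prod=3 -> [14 6 2]
Step 11: demand=5,sold=2 ship[1->2]=2 ship[0->1]=2 prod=3 -> [15 6 2]
Step 12: demand=5,sold=2 ship[1->2]=2 ship[0->1]=2 prod=3 -> [16 6 2]
First stockout at step 8

8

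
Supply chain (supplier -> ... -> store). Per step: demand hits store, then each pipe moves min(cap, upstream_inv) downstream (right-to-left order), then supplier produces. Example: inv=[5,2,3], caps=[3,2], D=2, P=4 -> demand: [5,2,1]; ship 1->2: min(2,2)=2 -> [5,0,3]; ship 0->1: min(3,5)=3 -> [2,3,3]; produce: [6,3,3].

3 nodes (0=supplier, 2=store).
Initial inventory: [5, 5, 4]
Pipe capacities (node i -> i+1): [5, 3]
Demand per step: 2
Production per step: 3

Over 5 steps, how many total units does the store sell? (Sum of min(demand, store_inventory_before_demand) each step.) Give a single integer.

Answer: 10

Derivation:
Step 1: sold=2 (running total=2) -> [3 7 5]
Step 2: sold=2 (running total=4) -> [3 7 6]
Step 3: sold=2 (running total=6) -> [3 7 7]
Step 4: sold=2 (running total=8) -> [3 7 8]
Step 5: sold=2 (running total=10) -> [3 7 9]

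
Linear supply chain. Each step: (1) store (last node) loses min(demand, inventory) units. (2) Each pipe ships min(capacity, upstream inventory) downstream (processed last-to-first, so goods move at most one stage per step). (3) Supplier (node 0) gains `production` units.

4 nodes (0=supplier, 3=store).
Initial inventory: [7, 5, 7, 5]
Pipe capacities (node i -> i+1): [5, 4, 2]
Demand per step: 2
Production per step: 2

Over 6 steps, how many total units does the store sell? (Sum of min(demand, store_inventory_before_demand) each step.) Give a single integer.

Answer: 12

Derivation:
Step 1: sold=2 (running total=2) -> [4 6 9 5]
Step 2: sold=2 (running total=4) -> [2 6 11 5]
Step 3: sold=2 (running total=6) -> [2 4 13 5]
Step 4: sold=2 (running total=8) -> [2 2 15 5]
Step 5: sold=2 (running total=10) -> [2 2 15 5]
Step 6: sold=2 (running total=12) -> [2 2 15 5]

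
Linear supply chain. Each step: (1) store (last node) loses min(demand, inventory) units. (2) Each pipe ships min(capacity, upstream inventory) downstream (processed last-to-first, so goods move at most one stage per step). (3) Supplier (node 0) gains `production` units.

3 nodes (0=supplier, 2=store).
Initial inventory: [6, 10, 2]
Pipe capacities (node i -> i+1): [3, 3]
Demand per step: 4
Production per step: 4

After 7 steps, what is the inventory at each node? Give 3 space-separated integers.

Step 1: demand=4,sold=2 ship[1->2]=3 ship[0->1]=3 prod=4 -> inv=[7 10 3]
Step 2: demand=4,sold=3 ship[1->2]=3 ship[0->1]=3 prod=4 -> inv=[8 10 3]
Step 3: demand=4,sold=3 ship[1->2]=3 ship[0->1]=3 prod=4 -> inv=[9 10 3]
Step 4: demand=4,sold=3 ship[1->2]=3 ship[0->1]=3 prod=4 -> inv=[10 10 3]
Step 5: demand=4,sold=3 ship[1->2]=3 ship[0->1]=3 prod=4 -> inv=[11 10 3]
Step 6: demand=4,sold=3 ship[1->2]=3 ship[0->1]=3 prod=4 -> inv=[12 10 3]
Step 7: demand=4,sold=3 ship[1->2]=3 ship[0->1]=3 prod=4 -> inv=[13 10 3]

13 10 3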